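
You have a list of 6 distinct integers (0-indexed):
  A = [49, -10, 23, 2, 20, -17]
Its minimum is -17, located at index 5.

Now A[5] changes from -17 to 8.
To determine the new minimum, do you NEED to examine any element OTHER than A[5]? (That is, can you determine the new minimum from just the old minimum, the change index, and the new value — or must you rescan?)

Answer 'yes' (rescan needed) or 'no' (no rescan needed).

Answer: yes

Derivation:
Old min = -17 at index 5
Change at index 5: -17 -> 8
Index 5 WAS the min and new value 8 > old min -17. Must rescan other elements to find the new min.
Needs rescan: yes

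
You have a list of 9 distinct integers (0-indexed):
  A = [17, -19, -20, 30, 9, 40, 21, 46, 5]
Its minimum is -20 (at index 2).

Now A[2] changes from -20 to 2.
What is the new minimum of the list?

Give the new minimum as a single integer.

Answer: -19

Derivation:
Old min = -20 (at index 2)
Change: A[2] -20 -> 2
Changed element WAS the min. Need to check: is 2 still <= all others?
  Min of remaining elements: -19
  New min = min(2, -19) = -19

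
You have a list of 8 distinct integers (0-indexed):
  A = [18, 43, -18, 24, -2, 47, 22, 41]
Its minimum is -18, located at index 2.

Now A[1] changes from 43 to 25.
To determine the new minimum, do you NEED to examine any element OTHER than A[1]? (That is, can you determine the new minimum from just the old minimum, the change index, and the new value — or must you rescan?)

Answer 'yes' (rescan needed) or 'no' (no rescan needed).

Answer: no

Derivation:
Old min = -18 at index 2
Change at index 1: 43 -> 25
Index 1 was NOT the min. New min = min(-18, 25). No rescan of other elements needed.
Needs rescan: no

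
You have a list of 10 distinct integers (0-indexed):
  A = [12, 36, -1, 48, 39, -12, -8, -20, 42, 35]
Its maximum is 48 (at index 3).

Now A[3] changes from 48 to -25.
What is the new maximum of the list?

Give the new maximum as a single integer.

Old max = 48 (at index 3)
Change: A[3] 48 -> -25
Changed element WAS the max -> may need rescan.
  Max of remaining elements: 42
  New max = max(-25, 42) = 42

Answer: 42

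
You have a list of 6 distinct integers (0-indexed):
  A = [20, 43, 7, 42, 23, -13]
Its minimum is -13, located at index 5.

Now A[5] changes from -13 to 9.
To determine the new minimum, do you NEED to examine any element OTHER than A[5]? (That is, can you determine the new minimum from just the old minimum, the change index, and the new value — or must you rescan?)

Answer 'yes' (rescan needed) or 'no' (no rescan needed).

Old min = -13 at index 5
Change at index 5: -13 -> 9
Index 5 WAS the min and new value 9 > old min -13. Must rescan other elements to find the new min.
Needs rescan: yes

Answer: yes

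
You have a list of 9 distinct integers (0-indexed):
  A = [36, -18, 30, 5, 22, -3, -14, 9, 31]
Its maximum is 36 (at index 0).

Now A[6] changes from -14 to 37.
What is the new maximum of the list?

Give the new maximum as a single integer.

Answer: 37

Derivation:
Old max = 36 (at index 0)
Change: A[6] -14 -> 37
Changed element was NOT the old max.
  New max = max(old_max, new_val) = max(36, 37) = 37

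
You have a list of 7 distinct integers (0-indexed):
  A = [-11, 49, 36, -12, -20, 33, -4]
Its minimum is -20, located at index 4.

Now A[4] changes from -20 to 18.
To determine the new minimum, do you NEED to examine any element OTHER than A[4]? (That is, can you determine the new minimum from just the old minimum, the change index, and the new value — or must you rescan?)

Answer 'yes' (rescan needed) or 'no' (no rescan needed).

Answer: yes

Derivation:
Old min = -20 at index 4
Change at index 4: -20 -> 18
Index 4 WAS the min and new value 18 > old min -20. Must rescan other elements to find the new min.
Needs rescan: yes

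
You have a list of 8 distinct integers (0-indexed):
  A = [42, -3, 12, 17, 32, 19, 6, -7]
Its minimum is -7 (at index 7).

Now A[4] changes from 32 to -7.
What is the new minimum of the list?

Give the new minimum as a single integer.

Old min = -7 (at index 7)
Change: A[4] 32 -> -7
Changed element was NOT the old min.
  New min = min(old_min, new_val) = min(-7, -7) = -7

Answer: -7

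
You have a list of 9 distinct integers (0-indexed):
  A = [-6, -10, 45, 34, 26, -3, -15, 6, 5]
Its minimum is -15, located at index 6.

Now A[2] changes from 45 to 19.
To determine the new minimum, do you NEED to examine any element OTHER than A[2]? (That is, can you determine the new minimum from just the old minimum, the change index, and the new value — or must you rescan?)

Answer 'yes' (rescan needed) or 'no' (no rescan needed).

Answer: no

Derivation:
Old min = -15 at index 6
Change at index 2: 45 -> 19
Index 2 was NOT the min. New min = min(-15, 19). No rescan of other elements needed.
Needs rescan: no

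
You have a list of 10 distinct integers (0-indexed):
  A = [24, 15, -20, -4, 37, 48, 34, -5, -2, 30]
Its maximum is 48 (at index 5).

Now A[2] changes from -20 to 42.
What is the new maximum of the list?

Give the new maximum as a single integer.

Old max = 48 (at index 5)
Change: A[2] -20 -> 42
Changed element was NOT the old max.
  New max = max(old_max, new_val) = max(48, 42) = 48

Answer: 48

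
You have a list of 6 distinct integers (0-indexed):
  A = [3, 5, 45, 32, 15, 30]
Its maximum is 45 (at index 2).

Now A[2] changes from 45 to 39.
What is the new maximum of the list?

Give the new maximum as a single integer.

Old max = 45 (at index 2)
Change: A[2] 45 -> 39
Changed element WAS the max -> may need rescan.
  Max of remaining elements: 32
  New max = max(39, 32) = 39

Answer: 39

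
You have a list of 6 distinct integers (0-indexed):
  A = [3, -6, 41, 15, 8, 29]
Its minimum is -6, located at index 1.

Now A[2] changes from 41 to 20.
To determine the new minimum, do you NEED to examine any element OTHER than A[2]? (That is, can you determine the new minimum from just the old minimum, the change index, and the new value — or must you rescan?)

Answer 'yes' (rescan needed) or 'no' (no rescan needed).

Answer: no

Derivation:
Old min = -6 at index 1
Change at index 2: 41 -> 20
Index 2 was NOT the min. New min = min(-6, 20). No rescan of other elements needed.
Needs rescan: no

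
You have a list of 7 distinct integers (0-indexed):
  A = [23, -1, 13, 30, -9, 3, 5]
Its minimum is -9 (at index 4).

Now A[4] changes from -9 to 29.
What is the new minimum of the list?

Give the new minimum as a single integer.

Answer: -1

Derivation:
Old min = -9 (at index 4)
Change: A[4] -9 -> 29
Changed element WAS the min. Need to check: is 29 still <= all others?
  Min of remaining elements: -1
  New min = min(29, -1) = -1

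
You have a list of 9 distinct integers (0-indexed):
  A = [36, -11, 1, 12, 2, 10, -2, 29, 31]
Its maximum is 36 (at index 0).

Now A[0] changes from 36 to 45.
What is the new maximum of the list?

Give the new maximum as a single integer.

Answer: 45

Derivation:
Old max = 36 (at index 0)
Change: A[0] 36 -> 45
Changed element WAS the max -> may need rescan.
  Max of remaining elements: 31
  New max = max(45, 31) = 45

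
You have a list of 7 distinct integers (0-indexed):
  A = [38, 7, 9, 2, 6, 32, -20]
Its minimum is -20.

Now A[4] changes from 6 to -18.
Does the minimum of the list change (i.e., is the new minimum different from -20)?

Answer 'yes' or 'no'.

Old min = -20
Change: A[4] 6 -> -18
Changed element was NOT the min; min changes only if -18 < -20.
New min = -20; changed? no

Answer: no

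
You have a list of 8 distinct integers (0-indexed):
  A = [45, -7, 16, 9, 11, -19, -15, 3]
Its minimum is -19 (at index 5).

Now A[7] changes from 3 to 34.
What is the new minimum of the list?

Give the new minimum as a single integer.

Answer: -19

Derivation:
Old min = -19 (at index 5)
Change: A[7] 3 -> 34
Changed element was NOT the old min.
  New min = min(old_min, new_val) = min(-19, 34) = -19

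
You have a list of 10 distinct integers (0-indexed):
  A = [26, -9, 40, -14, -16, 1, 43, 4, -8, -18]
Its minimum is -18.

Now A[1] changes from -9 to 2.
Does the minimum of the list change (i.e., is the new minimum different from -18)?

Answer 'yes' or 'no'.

Answer: no

Derivation:
Old min = -18
Change: A[1] -9 -> 2
Changed element was NOT the min; min changes only if 2 < -18.
New min = -18; changed? no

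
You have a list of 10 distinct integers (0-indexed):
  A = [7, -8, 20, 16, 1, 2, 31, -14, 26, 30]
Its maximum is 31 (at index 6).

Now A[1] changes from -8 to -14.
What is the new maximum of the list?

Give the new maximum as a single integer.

Old max = 31 (at index 6)
Change: A[1] -8 -> -14
Changed element was NOT the old max.
  New max = max(old_max, new_val) = max(31, -14) = 31

Answer: 31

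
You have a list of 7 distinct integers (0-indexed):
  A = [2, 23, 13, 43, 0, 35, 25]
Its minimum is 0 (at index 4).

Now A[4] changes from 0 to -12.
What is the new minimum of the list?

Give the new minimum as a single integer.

Old min = 0 (at index 4)
Change: A[4] 0 -> -12
Changed element WAS the min. Need to check: is -12 still <= all others?
  Min of remaining elements: 2
  New min = min(-12, 2) = -12

Answer: -12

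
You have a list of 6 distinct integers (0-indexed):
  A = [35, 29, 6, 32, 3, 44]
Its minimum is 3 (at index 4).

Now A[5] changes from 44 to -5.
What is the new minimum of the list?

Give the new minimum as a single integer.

Answer: -5

Derivation:
Old min = 3 (at index 4)
Change: A[5] 44 -> -5
Changed element was NOT the old min.
  New min = min(old_min, new_val) = min(3, -5) = -5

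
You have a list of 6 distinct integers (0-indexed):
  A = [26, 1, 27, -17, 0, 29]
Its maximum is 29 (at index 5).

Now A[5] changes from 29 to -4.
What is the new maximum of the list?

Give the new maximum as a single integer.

Answer: 27

Derivation:
Old max = 29 (at index 5)
Change: A[5] 29 -> -4
Changed element WAS the max -> may need rescan.
  Max of remaining elements: 27
  New max = max(-4, 27) = 27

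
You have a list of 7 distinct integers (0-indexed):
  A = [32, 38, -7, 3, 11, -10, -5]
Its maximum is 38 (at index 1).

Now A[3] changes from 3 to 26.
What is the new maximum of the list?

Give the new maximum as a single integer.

Answer: 38

Derivation:
Old max = 38 (at index 1)
Change: A[3] 3 -> 26
Changed element was NOT the old max.
  New max = max(old_max, new_val) = max(38, 26) = 38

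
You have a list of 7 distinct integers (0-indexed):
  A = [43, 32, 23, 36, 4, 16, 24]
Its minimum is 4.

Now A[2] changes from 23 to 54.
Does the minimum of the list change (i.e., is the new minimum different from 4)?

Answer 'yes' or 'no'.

Old min = 4
Change: A[2] 23 -> 54
Changed element was NOT the min; min changes only if 54 < 4.
New min = 4; changed? no

Answer: no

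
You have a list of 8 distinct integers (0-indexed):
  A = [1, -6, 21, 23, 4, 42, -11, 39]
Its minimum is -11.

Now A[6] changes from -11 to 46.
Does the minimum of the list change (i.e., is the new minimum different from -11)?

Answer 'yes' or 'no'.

Answer: yes

Derivation:
Old min = -11
Change: A[6] -11 -> 46
Changed element was the min; new min must be rechecked.
New min = -6; changed? yes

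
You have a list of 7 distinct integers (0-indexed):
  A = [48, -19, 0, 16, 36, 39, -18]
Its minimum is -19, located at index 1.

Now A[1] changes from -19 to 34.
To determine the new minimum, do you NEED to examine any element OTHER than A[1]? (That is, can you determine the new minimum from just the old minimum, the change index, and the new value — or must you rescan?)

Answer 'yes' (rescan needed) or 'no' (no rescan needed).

Answer: yes

Derivation:
Old min = -19 at index 1
Change at index 1: -19 -> 34
Index 1 WAS the min and new value 34 > old min -19. Must rescan other elements to find the new min.
Needs rescan: yes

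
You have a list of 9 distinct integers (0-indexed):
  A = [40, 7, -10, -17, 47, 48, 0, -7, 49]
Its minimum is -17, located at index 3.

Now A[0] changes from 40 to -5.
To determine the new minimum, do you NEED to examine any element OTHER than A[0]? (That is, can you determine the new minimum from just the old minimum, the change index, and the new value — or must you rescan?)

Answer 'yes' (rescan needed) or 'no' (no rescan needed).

Old min = -17 at index 3
Change at index 0: 40 -> -5
Index 0 was NOT the min. New min = min(-17, -5). No rescan of other elements needed.
Needs rescan: no

Answer: no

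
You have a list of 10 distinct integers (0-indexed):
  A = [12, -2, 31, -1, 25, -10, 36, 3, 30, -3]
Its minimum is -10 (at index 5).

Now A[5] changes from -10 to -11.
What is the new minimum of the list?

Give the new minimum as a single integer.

Answer: -11

Derivation:
Old min = -10 (at index 5)
Change: A[5] -10 -> -11
Changed element WAS the min. Need to check: is -11 still <= all others?
  Min of remaining elements: -3
  New min = min(-11, -3) = -11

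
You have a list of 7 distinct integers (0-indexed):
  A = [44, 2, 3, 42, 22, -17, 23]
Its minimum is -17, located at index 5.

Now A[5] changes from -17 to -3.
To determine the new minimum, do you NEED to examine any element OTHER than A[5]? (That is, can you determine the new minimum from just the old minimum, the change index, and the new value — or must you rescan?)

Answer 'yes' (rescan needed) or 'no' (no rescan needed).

Old min = -17 at index 5
Change at index 5: -17 -> -3
Index 5 WAS the min and new value -3 > old min -17. Must rescan other elements to find the new min.
Needs rescan: yes

Answer: yes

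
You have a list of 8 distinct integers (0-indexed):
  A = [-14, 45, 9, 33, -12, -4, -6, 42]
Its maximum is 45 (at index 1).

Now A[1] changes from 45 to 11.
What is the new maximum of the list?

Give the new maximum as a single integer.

Answer: 42

Derivation:
Old max = 45 (at index 1)
Change: A[1] 45 -> 11
Changed element WAS the max -> may need rescan.
  Max of remaining elements: 42
  New max = max(11, 42) = 42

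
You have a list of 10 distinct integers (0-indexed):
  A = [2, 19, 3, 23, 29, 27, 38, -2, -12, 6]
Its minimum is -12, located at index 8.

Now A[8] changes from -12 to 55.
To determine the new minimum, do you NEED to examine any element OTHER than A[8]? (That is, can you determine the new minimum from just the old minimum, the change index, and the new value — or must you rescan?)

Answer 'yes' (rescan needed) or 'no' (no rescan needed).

Old min = -12 at index 8
Change at index 8: -12 -> 55
Index 8 WAS the min and new value 55 > old min -12. Must rescan other elements to find the new min.
Needs rescan: yes

Answer: yes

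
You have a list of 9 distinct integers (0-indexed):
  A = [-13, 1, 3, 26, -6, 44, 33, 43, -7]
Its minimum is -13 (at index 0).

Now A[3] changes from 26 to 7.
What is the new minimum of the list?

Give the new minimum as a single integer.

Answer: -13

Derivation:
Old min = -13 (at index 0)
Change: A[3] 26 -> 7
Changed element was NOT the old min.
  New min = min(old_min, new_val) = min(-13, 7) = -13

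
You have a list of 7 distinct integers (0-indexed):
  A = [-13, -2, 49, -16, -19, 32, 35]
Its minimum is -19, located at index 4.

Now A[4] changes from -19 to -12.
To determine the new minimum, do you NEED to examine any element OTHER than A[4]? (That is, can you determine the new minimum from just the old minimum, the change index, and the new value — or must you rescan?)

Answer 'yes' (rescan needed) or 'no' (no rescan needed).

Old min = -19 at index 4
Change at index 4: -19 -> -12
Index 4 WAS the min and new value -12 > old min -19. Must rescan other elements to find the new min.
Needs rescan: yes

Answer: yes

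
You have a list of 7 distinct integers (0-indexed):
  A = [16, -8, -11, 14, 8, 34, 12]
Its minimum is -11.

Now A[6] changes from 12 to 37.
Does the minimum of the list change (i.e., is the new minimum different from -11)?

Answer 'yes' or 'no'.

Old min = -11
Change: A[6] 12 -> 37
Changed element was NOT the min; min changes only if 37 < -11.
New min = -11; changed? no

Answer: no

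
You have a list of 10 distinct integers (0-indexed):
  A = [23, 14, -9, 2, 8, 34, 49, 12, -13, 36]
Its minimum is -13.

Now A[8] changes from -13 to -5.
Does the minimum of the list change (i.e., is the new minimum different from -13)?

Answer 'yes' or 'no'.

Old min = -13
Change: A[8] -13 -> -5
Changed element was the min; new min must be rechecked.
New min = -9; changed? yes

Answer: yes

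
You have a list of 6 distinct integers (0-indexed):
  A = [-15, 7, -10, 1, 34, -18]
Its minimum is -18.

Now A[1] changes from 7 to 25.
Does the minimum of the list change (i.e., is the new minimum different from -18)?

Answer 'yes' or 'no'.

Old min = -18
Change: A[1] 7 -> 25
Changed element was NOT the min; min changes only if 25 < -18.
New min = -18; changed? no

Answer: no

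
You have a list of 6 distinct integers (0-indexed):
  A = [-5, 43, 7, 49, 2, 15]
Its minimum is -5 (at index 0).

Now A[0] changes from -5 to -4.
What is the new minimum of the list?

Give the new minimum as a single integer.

Answer: -4

Derivation:
Old min = -5 (at index 0)
Change: A[0] -5 -> -4
Changed element WAS the min. Need to check: is -4 still <= all others?
  Min of remaining elements: 2
  New min = min(-4, 2) = -4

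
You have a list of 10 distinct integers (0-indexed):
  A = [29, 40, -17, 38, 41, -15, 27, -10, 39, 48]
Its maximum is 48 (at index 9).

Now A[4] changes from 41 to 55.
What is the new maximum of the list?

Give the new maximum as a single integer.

Answer: 55

Derivation:
Old max = 48 (at index 9)
Change: A[4] 41 -> 55
Changed element was NOT the old max.
  New max = max(old_max, new_val) = max(48, 55) = 55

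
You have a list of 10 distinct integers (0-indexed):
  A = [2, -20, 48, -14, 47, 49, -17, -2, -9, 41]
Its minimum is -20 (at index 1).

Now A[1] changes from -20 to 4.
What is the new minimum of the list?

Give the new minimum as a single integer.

Old min = -20 (at index 1)
Change: A[1] -20 -> 4
Changed element WAS the min. Need to check: is 4 still <= all others?
  Min of remaining elements: -17
  New min = min(4, -17) = -17

Answer: -17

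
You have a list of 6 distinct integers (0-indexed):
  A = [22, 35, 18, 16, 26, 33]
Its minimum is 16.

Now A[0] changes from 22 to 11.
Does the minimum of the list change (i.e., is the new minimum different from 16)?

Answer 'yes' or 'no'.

Answer: yes

Derivation:
Old min = 16
Change: A[0] 22 -> 11
Changed element was NOT the min; min changes only if 11 < 16.
New min = 11; changed? yes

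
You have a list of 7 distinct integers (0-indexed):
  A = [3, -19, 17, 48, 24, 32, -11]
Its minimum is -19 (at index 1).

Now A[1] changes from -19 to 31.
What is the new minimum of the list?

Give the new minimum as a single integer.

Old min = -19 (at index 1)
Change: A[1] -19 -> 31
Changed element WAS the min. Need to check: is 31 still <= all others?
  Min of remaining elements: -11
  New min = min(31, -11) = -11

Answer: -11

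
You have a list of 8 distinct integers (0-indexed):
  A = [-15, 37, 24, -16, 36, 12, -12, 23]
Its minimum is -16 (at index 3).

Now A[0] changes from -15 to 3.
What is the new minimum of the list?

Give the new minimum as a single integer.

Answer: -16

Derivation:
Old min = -16 (at index 3)
Change: A[0] -15 -> 3
Changed element was NOT the old min.
  New min = min(old_min, new_val) = min(-16, 3) = -16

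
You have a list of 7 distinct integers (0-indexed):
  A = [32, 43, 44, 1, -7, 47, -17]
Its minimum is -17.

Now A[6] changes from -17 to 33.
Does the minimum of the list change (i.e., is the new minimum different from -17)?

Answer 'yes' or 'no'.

Answer: yes

Derivation:
Old min = -17
Change: A[6] -17 -> 33
Changed element was the min; new min must be rechecked.
New min = -7; changed? yes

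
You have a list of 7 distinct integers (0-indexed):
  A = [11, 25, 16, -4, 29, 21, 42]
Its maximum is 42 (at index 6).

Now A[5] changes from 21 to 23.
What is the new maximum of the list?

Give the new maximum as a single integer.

Old max = 42 (at index 6)
Change: A[5] 21 -> 23
Changed element was NOT the old max.
  New max = max(old_max, new_val) = max(42, 23) = 42

Answer: 42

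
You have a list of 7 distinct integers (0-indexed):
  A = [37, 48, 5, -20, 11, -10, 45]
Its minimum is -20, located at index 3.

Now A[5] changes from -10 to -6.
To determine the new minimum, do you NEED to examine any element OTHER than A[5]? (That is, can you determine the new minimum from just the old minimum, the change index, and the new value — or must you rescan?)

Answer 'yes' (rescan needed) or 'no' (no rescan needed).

Old min = -20 at index 3
Change at index 5: -10 -> -6
Index 5 was NOT the min. New min = min(-20, -6). No rescan of other elements needed.
Needs rescan: no

Answer: no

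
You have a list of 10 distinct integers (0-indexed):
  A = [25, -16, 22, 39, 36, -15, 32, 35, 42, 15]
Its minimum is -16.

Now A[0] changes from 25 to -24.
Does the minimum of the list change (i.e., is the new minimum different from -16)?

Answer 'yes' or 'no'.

Answer: yes

Derivation:
Old min = -16
Change: A[0] 25 -> -24
Changed element was NOT the min; min changes only if -24 < -16.
New min = -24; changed? yes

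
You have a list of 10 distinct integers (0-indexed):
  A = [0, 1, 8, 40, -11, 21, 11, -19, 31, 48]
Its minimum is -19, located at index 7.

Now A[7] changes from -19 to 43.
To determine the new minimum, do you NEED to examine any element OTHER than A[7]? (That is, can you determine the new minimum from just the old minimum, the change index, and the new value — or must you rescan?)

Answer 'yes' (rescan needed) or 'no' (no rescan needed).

Old min = -19 at index 7
Change at index 7: -19 -> 43
Index 7 WAS the min and new value 43 > old min -19. Must rescan other elements to find the new min.
Needs rescan: yes

Answer: yes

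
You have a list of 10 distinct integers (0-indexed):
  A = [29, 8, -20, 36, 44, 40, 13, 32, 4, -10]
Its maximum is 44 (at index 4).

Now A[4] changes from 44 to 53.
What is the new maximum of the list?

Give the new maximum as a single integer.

Answer: 53

Derivation:
Old max = 44 (at index 4)
Change: A[4] 44 -> 53
Changed element WAS the max -> may need rescan.
  Max of remaining elements: 40
  New max = max(53, 40) = 53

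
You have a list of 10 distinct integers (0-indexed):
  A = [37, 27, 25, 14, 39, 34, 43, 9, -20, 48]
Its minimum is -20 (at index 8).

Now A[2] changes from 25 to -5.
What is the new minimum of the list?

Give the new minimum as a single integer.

Answer: -20

Derivation:
Old min = -20 (at index 8)
Change: A[2] 25 -> -5
Changed element was NOT the old min.
  New min = min(old_min, new_val) = min(-20, -5) = -20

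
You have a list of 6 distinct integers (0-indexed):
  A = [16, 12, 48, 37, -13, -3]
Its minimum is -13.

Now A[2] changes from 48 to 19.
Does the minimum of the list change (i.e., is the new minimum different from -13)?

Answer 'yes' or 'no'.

Old min = -13
Change: A[2] 48 -> 19
Changed element was NOT the min; min changes only if 19 < -13.
New min = -13; changed? no

Answer: no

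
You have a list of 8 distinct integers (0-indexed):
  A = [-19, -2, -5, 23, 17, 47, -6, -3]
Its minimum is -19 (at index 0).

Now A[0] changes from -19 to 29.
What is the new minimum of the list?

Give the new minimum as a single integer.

Old min = -19 (at index 0)
Change: A[0] -19 -> 29
Changed element WAS the min. Need to check: is 29 still <= all others?
  Min of remaining elements: -6
  New min = min(29, -6) = -6

Answer: -6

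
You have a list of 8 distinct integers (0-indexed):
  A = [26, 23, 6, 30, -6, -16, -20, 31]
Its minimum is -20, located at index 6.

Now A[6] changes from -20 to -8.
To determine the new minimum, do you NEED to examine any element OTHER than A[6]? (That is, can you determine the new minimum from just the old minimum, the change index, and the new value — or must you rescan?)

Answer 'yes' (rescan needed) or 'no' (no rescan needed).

Old min = -20 at index 6
Change at index 6: -20 -> -8
Index 6 WAS the min and new value -8 > old min -20. Must rescan other elements to find the new min.
Needs rescan: yes

Answer: yes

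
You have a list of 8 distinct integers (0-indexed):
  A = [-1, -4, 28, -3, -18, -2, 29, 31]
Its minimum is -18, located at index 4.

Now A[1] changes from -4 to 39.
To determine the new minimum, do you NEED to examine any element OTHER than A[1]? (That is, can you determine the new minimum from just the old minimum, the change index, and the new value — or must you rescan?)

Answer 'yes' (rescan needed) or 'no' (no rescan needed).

Old min = -18 at index 4
Change at index 1: -4 -> 39
Index 1 was NOT the min. New min = min(-18, 39). No rescan of other elements needed.
Needs rescan: no

Answer: no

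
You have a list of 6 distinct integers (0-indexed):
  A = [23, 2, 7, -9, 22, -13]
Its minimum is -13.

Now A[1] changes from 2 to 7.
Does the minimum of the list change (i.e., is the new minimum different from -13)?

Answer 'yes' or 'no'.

Answer: no

Derivation:
Old min = -13
Change: A[1] 2 -> 7
Changed element was NOT the min; min changes only if 7 < -13.
New min = -13; changed? no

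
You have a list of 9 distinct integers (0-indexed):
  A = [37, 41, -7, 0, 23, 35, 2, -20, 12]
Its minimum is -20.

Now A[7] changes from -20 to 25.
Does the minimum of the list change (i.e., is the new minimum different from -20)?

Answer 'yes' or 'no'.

Old min = -20
Change: A[7] -20 -> 25
Changed element was the min; new min must be rechecked.
New min = -7; changed? yes

Answer: yes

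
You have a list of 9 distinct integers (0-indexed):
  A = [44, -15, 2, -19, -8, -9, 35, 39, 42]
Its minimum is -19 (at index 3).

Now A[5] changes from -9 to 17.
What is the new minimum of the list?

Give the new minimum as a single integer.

Old min = -19 (at index 3)
Change: A[5] -9 -> 17
Changed element was NOT the old min.
  New min = min(old_min, new_val) = min(-19, 17) = -19

Answer: -19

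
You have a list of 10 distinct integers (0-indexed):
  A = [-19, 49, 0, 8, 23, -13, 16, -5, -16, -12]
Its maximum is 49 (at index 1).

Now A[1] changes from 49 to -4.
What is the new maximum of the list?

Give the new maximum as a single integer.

Old max = 49 (at index 1)
Change: A[1] 49 -> -4
Changed element WAS the max -> may need rescan.
  Max of remaining elements: 23
  New max = max(-4, 23) = 23

Answer: 23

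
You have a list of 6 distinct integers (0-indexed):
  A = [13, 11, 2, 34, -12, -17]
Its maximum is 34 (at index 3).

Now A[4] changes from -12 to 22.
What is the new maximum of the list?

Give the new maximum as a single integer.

Answer: 34

Derivation:
Old max = 34 (at index 3)
Change: A[4] -12 -> 22
Changed element was NOT the old max.
  New max = max(old_max, new_val) = max(34, 22) = 34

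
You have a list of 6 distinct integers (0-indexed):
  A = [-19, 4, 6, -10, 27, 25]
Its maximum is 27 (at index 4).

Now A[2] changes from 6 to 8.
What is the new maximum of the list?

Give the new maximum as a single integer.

Old max = 27 (at index 4)
Change: A[2] 6 -> 8
Changed element was NOT the old max.
  New max = max(old_max, new_val) = max(27, 8) = 27

Answer: 27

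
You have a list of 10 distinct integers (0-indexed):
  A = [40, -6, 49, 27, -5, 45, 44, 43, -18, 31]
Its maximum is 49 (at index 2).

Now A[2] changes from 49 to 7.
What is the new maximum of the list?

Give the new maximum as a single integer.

Old max = 49 (at index 2)
Change: A[2] 49 -> 7
Changed element WAS the max -> may need rescan.
  Max of remaining elements: 45
  New max = max(7, 45) = 45

Answer: 45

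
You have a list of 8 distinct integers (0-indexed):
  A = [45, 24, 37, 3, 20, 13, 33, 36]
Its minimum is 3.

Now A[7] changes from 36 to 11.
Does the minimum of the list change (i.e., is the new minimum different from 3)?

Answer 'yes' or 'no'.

Old min = 3
Change: A[7] 36 -> 11
Changed element was NOT the min; min changes only if 11 < 3.
New min = 3; changed? no

Answer: no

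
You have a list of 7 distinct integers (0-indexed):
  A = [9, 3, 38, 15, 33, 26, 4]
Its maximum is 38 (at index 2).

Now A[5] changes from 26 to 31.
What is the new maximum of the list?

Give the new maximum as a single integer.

Answer: 38

Derivation:
Old max = 38 (at index 2)
Change: A[5] 26 -> 31
Changed element was NOT the old max.
  New max = max(old_max, new_val) = max(38, 31) = 38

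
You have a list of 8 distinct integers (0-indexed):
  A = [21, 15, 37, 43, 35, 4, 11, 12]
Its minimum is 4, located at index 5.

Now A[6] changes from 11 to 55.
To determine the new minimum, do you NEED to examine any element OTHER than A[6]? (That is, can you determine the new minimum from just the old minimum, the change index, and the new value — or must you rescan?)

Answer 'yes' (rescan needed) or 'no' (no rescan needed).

Old min = 4 at index 5
Change at index 6: 11 -> 55
Index 6 was NOT the min. New min = min(4, 55). No rescan of other elements needed.
Needs rescan: no

Answer: no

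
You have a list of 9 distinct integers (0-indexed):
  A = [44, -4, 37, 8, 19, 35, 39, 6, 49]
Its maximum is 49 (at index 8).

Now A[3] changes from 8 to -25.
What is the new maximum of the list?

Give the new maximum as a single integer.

Old max = 49 (at index 8)
Change: A[3] 8 -> -25
Changed element was NOT the old max.
  New max = max(old_max, new_val) = max(49, -25) = 49

Answer: 49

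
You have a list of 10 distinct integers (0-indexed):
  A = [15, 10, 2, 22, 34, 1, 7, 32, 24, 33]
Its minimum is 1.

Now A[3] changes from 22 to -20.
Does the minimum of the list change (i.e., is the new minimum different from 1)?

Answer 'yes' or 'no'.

Answer: yes

Derivation:
Old min = 1
Change: A[3] 22 -> -20
Changed element was NOT the min; min changes only if -20 < 1.
New min = -20; changed? yes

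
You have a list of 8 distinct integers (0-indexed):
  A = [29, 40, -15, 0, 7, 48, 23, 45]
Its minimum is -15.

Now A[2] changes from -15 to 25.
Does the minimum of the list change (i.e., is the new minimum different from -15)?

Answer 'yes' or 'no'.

Old min = -15
Change: A[2] -15 -> 25
Changed element was the min; new min must be rechecked.
New min = 0; changed? yes

Answer: yes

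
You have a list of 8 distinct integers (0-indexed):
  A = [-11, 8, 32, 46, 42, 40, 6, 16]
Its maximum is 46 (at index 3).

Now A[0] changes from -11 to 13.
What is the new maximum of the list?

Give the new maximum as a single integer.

Old max = 46 (at index 3)
Change: A[0] -11 -> 13
Changed element was NOT the old max.
  New max = max(old_max, new_val) = max(46, 13) = 46

Answer: 46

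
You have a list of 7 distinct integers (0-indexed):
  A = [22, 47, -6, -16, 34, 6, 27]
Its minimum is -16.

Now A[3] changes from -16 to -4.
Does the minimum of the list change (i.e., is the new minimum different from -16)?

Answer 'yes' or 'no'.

Old min = -16
Change: A[3] -16 -> -4
Changed element was the min; new min must be rechecked.
New min = -6; changed? yes

Answer: yes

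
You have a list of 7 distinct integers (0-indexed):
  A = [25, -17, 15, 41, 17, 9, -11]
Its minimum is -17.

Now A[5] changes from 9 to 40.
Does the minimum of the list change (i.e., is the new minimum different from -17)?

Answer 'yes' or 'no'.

Answer: no

Derivation:
Old min = -17
Change: A[5] 9 -> 40
Changed element was NOT the min; min changes only if 40 < -17.
New min = -17; changed? no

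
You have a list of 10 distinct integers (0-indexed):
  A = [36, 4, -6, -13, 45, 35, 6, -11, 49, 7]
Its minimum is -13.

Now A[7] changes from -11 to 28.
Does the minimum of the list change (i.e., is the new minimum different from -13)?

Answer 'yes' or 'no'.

Answer: no

Derivation:
Old min = -13
Change: A[7] -11 -> 28
Changed element was NOT the min; min changes only if 28 < -13.
New min = -13; changed? no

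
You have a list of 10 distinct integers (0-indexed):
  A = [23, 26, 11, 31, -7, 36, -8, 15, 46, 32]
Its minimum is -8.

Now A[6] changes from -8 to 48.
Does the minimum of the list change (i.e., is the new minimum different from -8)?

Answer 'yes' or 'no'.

Answer: yes

Derivation:
Old min = -8
Change: A[6] -8 -> 48
Changed element was the min; new min must be rechecked.
New min = -7; changed? yes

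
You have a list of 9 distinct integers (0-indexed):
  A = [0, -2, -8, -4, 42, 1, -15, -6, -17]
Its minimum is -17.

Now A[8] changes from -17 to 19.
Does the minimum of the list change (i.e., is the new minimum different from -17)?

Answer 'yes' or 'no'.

Answer: yes

Derivation:
Old min = -17
Change: A[8] -17 -> 19
Changed element was the min; new min must be rechecked.
New min = -15; changed? yes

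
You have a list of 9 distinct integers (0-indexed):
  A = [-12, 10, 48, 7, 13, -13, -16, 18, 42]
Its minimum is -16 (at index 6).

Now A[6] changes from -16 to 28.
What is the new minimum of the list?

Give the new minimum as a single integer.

Answer: -13

Derivation:
Old min = -16 (at index 6)
Change: A[6] -16 -> 28
Changed element WAS the min. Need to check: is 28 still <= all others?
  Min of remaining elements: -13
  New min = min(28, -13) = -13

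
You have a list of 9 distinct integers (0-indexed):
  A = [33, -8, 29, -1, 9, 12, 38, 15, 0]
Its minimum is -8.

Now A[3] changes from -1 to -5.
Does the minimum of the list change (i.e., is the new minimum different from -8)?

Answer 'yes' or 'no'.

Answer: no

Derivation:
Old min = -8
Change: A[3] -1 -> -5
Changed element was NOT the min; min changes only if -5 < -8.
New min = -8; changed? no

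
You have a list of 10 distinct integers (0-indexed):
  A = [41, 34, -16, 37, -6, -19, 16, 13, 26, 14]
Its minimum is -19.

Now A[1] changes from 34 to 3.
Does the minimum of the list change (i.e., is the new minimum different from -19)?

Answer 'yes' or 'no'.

Old min = -19
Change: A[1] 34 -> 3
Changed element was NOT the min; min changes only if 3 < -19.
New min = -19; changed? no

Answer: no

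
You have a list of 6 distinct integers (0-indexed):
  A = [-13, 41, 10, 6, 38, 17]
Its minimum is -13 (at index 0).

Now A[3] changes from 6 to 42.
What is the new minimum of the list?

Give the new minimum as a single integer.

Old min = -13 (at index 0)
Change: A[3] 6 -> 42
Changed element was NOT the old min.
  New min = min(old_min, new_val) = min(-13, 42) = -13

Answer: -13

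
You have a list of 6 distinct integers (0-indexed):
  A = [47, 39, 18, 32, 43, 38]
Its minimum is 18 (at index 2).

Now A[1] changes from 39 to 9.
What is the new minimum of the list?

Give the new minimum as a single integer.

Answer: 9

Derivation:
Old min = 18 (at index 2)
Change: A[1] 39 -> 9
Changed element was NOT the old min.
  New min = min(old_min, new_val) = min(18, 9) = 9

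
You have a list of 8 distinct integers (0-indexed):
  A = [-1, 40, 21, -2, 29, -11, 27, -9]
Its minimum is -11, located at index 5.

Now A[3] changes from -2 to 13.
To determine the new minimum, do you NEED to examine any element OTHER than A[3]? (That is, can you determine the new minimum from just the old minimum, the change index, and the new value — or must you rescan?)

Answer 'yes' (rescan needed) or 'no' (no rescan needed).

Answer: no

Derivation:
Old min = -11 at index 5
Change at index 3: -2 -> 13
Index 3 was NOT the min. New min = min(-11, 13). No rescan of other elements needed.
Needs rescan: no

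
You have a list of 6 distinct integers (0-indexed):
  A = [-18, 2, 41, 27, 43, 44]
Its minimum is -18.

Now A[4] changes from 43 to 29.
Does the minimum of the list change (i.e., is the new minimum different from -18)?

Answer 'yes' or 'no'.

Answer: no

Derivation:
Old min = -18
Change: A[4] 43 -> 29
Changed element was NOT the min; min changes only if 29 < -18.
New min = -18; changed? no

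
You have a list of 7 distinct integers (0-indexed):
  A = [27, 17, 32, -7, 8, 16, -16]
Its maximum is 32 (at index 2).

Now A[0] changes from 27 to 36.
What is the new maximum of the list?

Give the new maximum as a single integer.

Answer: 36

Derivation:
Old max = 32 (at index 2)
Change: A[0] 27 -> 36
Changed element was NOT the old max.
  New max = max(old_max, new_val) = max(32, 36) = 36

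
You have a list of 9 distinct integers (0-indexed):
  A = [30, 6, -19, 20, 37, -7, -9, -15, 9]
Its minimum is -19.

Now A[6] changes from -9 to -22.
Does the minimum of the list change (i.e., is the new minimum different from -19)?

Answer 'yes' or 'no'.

Answer: yes

Derivation:
Old min = -19
Change: A[6] -9 -> -22
Changed element was NOT the min; min changes only if -22 < -19.
New min = -22; changed? yes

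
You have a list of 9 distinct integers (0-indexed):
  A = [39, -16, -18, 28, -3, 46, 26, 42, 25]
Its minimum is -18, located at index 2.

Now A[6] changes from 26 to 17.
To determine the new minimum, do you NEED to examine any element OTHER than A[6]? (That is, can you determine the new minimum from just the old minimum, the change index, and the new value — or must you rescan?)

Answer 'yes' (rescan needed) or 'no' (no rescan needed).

Answer: no

Derivation:
Old min = -18 at index 2
Change at index 6: 26 -> 17
Index 6 was NOT the min. New min = min(-18, 17). No rescan of other elements needed.
Needs rescan: no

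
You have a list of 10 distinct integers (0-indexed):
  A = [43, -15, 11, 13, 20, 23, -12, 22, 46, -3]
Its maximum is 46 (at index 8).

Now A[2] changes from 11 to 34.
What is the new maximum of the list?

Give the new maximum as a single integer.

Old max = 46 (at index 8)
Change: A[2] 11 -> 34
Changed element was NOT the old max.
  New max = max(old_max, new_val) = max(46, 34) = 46

Answer: 46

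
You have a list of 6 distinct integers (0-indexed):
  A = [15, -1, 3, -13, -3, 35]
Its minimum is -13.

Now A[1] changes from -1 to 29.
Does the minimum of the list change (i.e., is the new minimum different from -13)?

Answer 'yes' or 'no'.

Old min = -13
Change: A[1] -1 -> 29
Changed element was NOT the min; min changes only if 29 < -13.
New min = -13; changed? no

Answer: no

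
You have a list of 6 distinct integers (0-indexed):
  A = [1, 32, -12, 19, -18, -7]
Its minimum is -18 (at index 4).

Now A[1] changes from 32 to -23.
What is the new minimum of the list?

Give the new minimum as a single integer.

Answer: -23

Derivation:
Old min = -18 (at index 4)
Change: A[1] 32 -> -23
Changed element was NOT the old min.
  New min = min(old_min, new_val) = min(-18, -23) = -23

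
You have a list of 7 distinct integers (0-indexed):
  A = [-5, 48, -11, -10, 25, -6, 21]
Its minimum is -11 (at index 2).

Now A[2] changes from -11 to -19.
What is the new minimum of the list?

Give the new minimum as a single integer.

Old min = -11 (at index 2)
Change: A[2] -11 -> -19
Changed element WAS the min. Need to check: is -19 still <= all others?
  Min of remaining elements: -10
  New min = min(-19, -10) = -19

Answer: -19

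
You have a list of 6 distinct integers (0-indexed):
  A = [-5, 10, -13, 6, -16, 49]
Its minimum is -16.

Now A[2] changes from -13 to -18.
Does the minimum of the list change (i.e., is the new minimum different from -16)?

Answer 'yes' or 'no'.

Answer: yes

Derivation:
Old min = -16
Change: A[2] -13 -> -18
Changed element was NOT the min; min changes only if -18 < -16.
New min = -18; changed? yes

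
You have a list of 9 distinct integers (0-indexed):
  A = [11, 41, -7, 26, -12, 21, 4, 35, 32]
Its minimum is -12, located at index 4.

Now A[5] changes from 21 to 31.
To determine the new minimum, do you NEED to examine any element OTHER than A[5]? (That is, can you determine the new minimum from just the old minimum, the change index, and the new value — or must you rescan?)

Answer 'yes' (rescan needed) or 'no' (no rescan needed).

Old min = -12 at index 4
Change at index 5: 21 -> 31
Index 5 was NOT the min. New min = min(-12, 31). No rescan of other elements needed.
Needs rescan: no

Answer: no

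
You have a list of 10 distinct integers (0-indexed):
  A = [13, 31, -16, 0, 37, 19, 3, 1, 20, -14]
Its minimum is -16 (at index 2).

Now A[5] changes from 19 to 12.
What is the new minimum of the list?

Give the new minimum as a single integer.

Answer: -16

Derivation:
Old min = -16 (at index 2)
Change: A[5] 19 -> 12
Changed element was NOT the old min.
  New min = min(old_min, new_val) = min(-16, 12) = -16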